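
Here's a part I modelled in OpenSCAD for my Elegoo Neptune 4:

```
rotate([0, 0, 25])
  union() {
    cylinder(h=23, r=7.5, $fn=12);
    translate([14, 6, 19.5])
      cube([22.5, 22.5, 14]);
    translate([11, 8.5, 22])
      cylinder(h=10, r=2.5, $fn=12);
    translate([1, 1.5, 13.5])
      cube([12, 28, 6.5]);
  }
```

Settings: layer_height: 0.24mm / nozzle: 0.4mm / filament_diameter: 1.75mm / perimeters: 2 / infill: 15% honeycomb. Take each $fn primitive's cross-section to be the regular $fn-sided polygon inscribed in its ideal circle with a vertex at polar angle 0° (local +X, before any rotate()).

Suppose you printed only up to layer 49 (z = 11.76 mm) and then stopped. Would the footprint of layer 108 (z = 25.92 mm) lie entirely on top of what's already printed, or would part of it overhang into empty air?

part overhangs

Compare the two slices. At z = 11.76: the r=7.5 cylinder gives a regular 12-gon of circumradius 7.5 (constant along its height) (area = (12/2)·7.500²·sin(360°/12) = 168.75 mm²); the cube at (14, 6) is absent (z outside [19.5, 33.5]); the cylinder at (11, 8.5) does not reach this height (z outside [22, 32]); the cube at (1, 1.5) does not reach this height (z outside [13.5, 20]); Taking the union: only the r=7.5 cylinder is present, so the union is just that shape — area = 168.75 mm²; (rotated 25° about Z; rotation is an isometry so areas/perimeters/island counts are preserved). At z = 25.92: the cylinder does not reach this height (z outside [0, 23]); the cube at (14, 6) (footprint 22.5×22.5) is included at this height (area 506.25 mm²); the r=2.5 cylinder at (11, 8.5) contributes a regular 12-gon of circumradius 2.5 (area = (12/2)·2.500²·sin(360°/12) = 18.75 mm²); the cube at (1, 1.5) is absent (z outside [13.5, 20]); Merging all regions: the 2 present regions are separate (no shared area or edge), so areas and boundary lengths simply add and each stays a separate island — area = 525.00 mm²; (whole slice rotated 25° about Z — lengths, areas and connectivity unchanged). Checking containment: at z = 25.92 the cross-section extends beyond the z = 11.76 cross-section by about 525.00 mm².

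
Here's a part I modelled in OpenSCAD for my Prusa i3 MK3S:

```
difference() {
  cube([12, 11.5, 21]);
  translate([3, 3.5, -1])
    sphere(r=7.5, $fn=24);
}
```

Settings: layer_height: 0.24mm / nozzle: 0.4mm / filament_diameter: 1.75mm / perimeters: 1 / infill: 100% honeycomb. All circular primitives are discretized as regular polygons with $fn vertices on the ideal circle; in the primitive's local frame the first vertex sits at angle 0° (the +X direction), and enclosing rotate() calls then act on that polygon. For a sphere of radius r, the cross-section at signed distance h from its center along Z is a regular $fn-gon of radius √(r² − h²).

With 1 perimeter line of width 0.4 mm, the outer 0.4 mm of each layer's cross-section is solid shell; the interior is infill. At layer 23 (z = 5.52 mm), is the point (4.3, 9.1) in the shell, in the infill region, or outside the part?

At z = 5.52 mm: the cube (footprint 12×11.5) is included at this height; the r=7.5 sphere at (3, 3.5) contributes a regular 24-gon of circumradius √(7.5²−6.52²) = 3.707; Subtracting the remaining from the first: starting from the 12×11.5 cube, the r=7.5 sphere at (3, 3.5) partially overlaps it — only the 40.38 mm² overlap (of its 42.67 mm²) is removed, clipping the outline — 2 connected regions. Overall, the cross-section has 2 separate islands. The nearest boundary edge runs (4.85, 6.71)→(3.96, 7.08); distance from the point to it = 2.05 mm. (Shell/infill is judged within the island containing the point — the largest one.) The point is inside the cross-section and 2.05 mm from the nearest boundary — more than the 0.4 mm shell width (1 × 0.4), so it's in the infill interior.

infill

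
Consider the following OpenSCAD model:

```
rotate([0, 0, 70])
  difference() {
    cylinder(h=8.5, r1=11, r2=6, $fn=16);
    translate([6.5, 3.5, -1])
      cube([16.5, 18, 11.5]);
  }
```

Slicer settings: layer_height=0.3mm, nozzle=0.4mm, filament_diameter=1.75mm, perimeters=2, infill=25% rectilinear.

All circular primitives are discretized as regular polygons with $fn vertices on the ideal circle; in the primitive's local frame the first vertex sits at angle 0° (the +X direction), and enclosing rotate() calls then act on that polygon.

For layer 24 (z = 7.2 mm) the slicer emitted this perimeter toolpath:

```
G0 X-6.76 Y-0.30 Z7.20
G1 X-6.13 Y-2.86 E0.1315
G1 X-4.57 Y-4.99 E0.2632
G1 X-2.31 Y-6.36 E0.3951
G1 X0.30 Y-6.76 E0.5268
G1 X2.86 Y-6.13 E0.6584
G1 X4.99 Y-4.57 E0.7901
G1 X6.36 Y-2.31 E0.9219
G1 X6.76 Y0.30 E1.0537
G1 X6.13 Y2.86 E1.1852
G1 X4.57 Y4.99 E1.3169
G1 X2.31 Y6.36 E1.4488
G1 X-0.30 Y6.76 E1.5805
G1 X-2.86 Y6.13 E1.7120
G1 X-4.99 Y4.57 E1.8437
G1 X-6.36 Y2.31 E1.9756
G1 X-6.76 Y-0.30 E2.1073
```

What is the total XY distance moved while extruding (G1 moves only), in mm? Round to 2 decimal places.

42.24 mm

Sum the Euclidean lengths of each G1 segment: total = 42.24 mm.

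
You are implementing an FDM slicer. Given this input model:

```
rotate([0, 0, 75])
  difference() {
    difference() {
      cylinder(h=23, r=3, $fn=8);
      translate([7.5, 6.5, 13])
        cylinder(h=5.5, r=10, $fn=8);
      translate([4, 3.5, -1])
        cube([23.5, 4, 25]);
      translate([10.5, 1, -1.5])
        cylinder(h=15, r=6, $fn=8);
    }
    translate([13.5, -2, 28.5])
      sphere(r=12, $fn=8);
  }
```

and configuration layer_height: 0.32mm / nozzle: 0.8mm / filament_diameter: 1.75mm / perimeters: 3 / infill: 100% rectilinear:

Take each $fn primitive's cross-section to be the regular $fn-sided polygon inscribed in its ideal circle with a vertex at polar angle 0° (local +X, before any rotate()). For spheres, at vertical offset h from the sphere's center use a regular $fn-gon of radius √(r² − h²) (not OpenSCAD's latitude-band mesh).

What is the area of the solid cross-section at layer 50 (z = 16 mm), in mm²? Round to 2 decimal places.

15.57 mm²

At z = 16 mm: the r=3 cylinder gives a regular 8-gon of circumradius 3 (constant along its height) (area = (8/2)·3.000²·sin(360°/8) = 25.46 mm²); the r=10 cylinder at (7.5, 6.5) contributes a regular 8-gon of circumradius 10 (area = (8/2)·10.000²·sin(360°/8) = 282.84 mm²); the 23.5×4 cube at (4, 3.5) contributes its full rectangle (area 94.00 mm²); the cylinder at (10.5, 1) does not reach this height (z outside [-1.5, 13.5]); Taking the first minus the rest: starting from the r=3 cylinder (25.46 mm²), the r=10 cylinder at (7.5, 6.5) partially overlaps it — only the 9.89 mm² overlap (of its 282.84 mm²) is removed, clipping the outline; the 23.5×4 cube at (4, 3.5) misses the remaining region (no effect) — area = 15.57 mm²; the sphere at (13.5, -2) is absent (|z−center|=12.500 > r=12); Subtracting the remaining from the first: none of the subtracted shapes is present at this height, so that combined region is unchanged — area = 15.57 mm²; (rotated 75° about Z; rotation is an isometry so areas/perimeters/island counts are preserved). Overall, the cross-section is a single solid region. Net area = 15.57 mm².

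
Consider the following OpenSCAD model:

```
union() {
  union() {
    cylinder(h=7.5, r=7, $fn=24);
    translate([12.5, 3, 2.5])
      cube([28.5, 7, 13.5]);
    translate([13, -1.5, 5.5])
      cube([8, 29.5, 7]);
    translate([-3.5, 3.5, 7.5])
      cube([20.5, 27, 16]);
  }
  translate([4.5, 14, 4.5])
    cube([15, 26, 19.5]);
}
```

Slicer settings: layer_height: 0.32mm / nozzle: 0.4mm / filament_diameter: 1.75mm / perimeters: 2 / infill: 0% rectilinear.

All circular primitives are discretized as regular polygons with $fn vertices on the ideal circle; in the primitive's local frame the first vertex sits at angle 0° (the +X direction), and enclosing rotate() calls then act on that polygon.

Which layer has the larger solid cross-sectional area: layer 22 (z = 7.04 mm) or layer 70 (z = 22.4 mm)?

layer 22 (z = 7.04 mm)

Layer 22 (z = 7.04): the cylinder: section is a regular 24-gon, circumradius r=7 (area = (24/2)·7.000²·sin(360°/24) = 152.19 mm²); the 28.5×7 cube at (12.5, 3) contributes its full rectangle (area 199.50 mm²); the cube at (13, -1.5) (footprint 8×29.5) is included at this height (area 236.00 mm²); the cube at (-3.5, 3.5) is not intersected at this z (z outside [7.5, 23.5]); Merging all regions: the regions partially overlap — summed areas 587.69 mm² minus the doubly-counted overlap 56.00 mm² gives 531.69 mm² — area = 531.69 mm²; the cube at (4.5, 14) (footprint 15×26) is included at this height (area 390.00 mm²); Taking the union: the regions partially overlap — summed areas 921.69 mm² minus the doubly-counted overlap 91.00 mm² gives 830.69 mm² — area = 830.69 mm². So its area = 830.69 mm². Layer 70 (z = 22.4): the cylinder does not reach this height (z outside [0, 7.5]); the cube at (12.5, 3) does not reach this height (z outside [2.5, 16]); the cube at (13, -1.5) is absent (z outside [5.5, 12.5]); the 20.5×27 cube at (-3.5, 3.5) contributes its full rectangle (area 553.50 mm²); Merging all regions: only the 20.5×27 cube at (-3.5, 3.5) is present, so the union is just that shape — area = 553.50 mm²; the cube at (4.5, 14) is present — its section is the full 15×26 rectangle (area 390.00 mm²); Combining (union): the regions partially overlap — summed areas 943.50 mm² minus the doubly-counted overlap 206.25 mm² gives 737.25 mm² — area = 737.25 mm². So its area = 737.25 mm². Layer 22 is larger (830.69 vs 737.25 mm²).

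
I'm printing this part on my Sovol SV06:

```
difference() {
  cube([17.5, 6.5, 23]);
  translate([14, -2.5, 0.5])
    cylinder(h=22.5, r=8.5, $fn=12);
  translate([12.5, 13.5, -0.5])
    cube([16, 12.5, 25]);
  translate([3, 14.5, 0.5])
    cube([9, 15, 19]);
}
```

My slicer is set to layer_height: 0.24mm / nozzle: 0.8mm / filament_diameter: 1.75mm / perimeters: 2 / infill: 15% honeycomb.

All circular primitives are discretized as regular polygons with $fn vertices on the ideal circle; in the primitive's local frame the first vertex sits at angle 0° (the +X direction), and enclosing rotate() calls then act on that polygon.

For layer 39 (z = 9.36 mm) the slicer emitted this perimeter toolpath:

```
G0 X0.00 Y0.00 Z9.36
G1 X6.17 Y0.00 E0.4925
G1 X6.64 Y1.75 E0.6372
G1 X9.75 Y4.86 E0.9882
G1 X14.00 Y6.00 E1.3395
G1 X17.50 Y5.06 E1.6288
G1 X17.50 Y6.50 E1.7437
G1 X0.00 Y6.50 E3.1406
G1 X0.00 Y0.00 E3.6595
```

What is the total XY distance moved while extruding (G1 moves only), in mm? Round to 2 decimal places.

Sum the Euclidean lengths of each G1 segment: total = 45.84 mm.

45.84 mm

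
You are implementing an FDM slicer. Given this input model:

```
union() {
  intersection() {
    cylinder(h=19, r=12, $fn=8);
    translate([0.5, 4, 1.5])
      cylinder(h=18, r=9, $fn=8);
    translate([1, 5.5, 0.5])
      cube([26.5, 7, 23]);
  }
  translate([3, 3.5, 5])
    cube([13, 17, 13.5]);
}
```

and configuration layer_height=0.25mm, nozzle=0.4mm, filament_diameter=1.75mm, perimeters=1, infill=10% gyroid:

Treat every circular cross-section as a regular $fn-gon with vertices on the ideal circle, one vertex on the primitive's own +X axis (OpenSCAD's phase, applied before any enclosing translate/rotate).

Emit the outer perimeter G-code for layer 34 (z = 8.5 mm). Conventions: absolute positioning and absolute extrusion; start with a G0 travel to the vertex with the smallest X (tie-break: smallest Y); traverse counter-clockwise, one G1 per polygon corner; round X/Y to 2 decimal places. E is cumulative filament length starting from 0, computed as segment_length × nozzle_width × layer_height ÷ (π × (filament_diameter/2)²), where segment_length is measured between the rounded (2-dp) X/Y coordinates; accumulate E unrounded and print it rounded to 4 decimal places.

At z = 8.5 mm: the cylinder: section is a regular 8-gon, circumradius r=12; the r=9 cylinder at (0.5, 4) gives a regular 8-gon of circumradius 9 (constant along its height); the cube at (1, 5.5) (footprint 26.5×7) is included at this height; Taking the intersection: the r=9 cylinder at (0.5, 4) partially overlaps the r=12 cylinder; clipping to the common part keeps 215.75 mm²; the 26.5×7 cube at (1, 5.5) partially overlaps the running intersection; clipping to the common part keeps 33.10 mm² — 1 connected region; the cube at (3, 3.5) is present — its section is the full 13×17 rectangle; Merging all regions: the regions partially overlap (shared area 21.76 mm²), so overlapping operands fuse into one piece — 1 connected region. The outline is a single polygon with 8 vertices. Extrusion per mm of travel: 0.4 × 0.25 / (π × 0.875²) = 0.041575. Accumulating E over each segment gives final E = 2.7022.

G0 X1.00 Y5.50 Z8.50
G1 X3.00 Y5.50 E0.0832
G1 X3.00 Y3.50 E0.1663
G1 X16.00 Y3.50 E0.7068
G1 X16.00 Y20.50 E1.4136
G1 X3.00 Y20.50 E1.9540
G1 X3.00 Y10.76 E2.3590
G1 X1.00 Y11.59 E2.4490
G1 X1.00 Y5.50 E2.7022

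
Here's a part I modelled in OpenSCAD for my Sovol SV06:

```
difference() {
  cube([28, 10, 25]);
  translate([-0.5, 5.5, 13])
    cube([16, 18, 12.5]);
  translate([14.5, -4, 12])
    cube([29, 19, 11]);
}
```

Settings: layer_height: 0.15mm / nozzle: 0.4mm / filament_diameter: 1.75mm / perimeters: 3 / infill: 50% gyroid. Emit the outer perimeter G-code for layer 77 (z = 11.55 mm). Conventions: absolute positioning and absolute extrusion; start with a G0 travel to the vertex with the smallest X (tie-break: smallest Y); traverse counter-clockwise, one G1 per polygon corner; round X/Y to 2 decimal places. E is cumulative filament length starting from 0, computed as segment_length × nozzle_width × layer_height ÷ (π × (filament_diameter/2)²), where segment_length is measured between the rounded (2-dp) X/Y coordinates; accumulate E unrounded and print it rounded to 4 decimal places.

G0 X0.00 Y0.00 Z11.55
G1 X28.00 Y0.00 E0.6985
G1 X28.00 Y10.00 E0.9479
G1 X0.00 Y10.00 E1.6464
G1 X0.00 Y0.00 E1.8958

At z = 11.55 mm: the cube is present — its section is the full 28×10 rectangle; the cube at (-0.5, 5.5) is not intersected at this z (z outside [13, 25.5]); the cube at (14.5, -4) does not reach this height (z outside [12, 23]); After the difference (first − rest): none of the subtracted shapes is present at this height, so the 28×10 cube is unchanged — 1 connected region. The outline is a single polygon with 4 vertices. Extrusion per mm of travel: 0.4 × 0.15 / (π × 0.875²) = 0.024945. Accumulating E over each segment gives final E = 1.8958.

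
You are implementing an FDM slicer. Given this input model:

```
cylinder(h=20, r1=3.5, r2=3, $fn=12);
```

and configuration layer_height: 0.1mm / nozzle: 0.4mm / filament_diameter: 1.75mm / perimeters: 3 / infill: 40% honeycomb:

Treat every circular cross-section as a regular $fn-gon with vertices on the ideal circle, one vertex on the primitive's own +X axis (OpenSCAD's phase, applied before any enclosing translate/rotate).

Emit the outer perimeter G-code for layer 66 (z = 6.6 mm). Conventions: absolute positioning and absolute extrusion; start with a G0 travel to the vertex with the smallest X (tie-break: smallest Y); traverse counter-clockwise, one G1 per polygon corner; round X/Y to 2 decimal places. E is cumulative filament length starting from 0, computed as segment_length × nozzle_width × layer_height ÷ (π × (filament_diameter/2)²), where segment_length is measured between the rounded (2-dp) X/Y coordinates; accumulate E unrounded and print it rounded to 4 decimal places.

At z = 6.6 mm: the cone: at t=0.330 of its height the radius interpolates to r₁+(r₂−r₁)t = 3.335, giving a regular 12-gon of that circumradius. The outline is a single polygon with 12 vertices. Extrusion per mm of travel: 0.4 × 0.1 / (π × 0.875²) = 0.016630. Accumulating E over each segment gives final E = 0.3445.

G0 X-3.33 Y0.00 Z6.60
G1 X-2.89 Y-1.67 E0.0287
G1 X-1.67 Y-2.89 E0.0574
G1 X0.00 Y-3.33 E0.0861
G1 X1.67 Y-2.89 E0.1149
G1 X2.89 Y-1.67 E0.1435
G1 X3.33 Y0.00 E0.1723
G1 X2.89 Y1.67 E0.2010
G1 X1.67 Y2.89 E0.2297
G1 X0.00 Y3.33 E0.2584
G1 X-1.67 Y2.89 E0.2871
G1 X-2.89 Y1.67 E0.3158
G1 X-3.33 Y0.00 E0.3445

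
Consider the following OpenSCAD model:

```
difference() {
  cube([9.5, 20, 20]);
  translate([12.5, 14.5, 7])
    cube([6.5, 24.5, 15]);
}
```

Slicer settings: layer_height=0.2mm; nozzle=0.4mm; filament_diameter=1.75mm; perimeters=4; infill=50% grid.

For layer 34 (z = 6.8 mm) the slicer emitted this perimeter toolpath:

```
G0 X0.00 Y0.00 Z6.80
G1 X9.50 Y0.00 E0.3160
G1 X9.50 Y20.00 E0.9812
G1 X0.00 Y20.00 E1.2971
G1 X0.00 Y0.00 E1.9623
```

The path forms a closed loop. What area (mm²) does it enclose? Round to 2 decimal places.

Apply the shoelace formula to the sequence of (X, Y) vertices; enclosed area = 190.00 mm².

190.00 mm²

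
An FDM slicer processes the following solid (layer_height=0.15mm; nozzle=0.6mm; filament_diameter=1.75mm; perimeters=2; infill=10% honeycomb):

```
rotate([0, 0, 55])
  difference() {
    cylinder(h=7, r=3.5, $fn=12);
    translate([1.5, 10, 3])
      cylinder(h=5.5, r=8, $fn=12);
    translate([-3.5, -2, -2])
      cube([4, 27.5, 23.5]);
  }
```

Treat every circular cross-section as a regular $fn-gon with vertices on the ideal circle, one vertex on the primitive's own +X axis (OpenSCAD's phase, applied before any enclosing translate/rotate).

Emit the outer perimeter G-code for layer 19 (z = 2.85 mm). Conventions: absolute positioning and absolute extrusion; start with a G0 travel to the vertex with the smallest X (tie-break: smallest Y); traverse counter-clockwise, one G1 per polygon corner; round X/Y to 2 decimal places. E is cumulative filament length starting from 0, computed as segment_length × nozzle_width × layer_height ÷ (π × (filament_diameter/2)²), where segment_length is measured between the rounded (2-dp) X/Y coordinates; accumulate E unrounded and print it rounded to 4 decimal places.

G0 X-2.47 Y2.34 Z2.85
G1 X1.93 Y-0.74 E0.2010
G1 X0.04 Y-3.43 E0.3240
G1 X1.48 Y-3.17 E0.3787
G1 X2.87 Y-2.01 E0.4465
G1 X3.49 Y-0.31 E0.5142
G1 X3.17 Y1.48 E0.5822
G1 X2.01 Y2.87 E0.6500
G1 X0.31 Y3.49 E0.7177
G1 X-1.48 Y3.17 E0.7857
G1 X-2.47 Y2.34 E0.8341

At z = 2.85 mm: the r=3.5 cylinder contributes a regular 12-gon of circumradius 3.5; the cylinder at (1.5, 10) does not reach this height (z outside [3, 8.5]); the cube at (-3.5, -2) (footprint 4×27.5) is included at this height; Subtracting the remaining from the first: starting from the r=3.5 cylinder, the 4×27.5 cube at (-3.5, -2) partially overlaps it — only the 18.35 mm² overlap (of its 110.00 mm²) is removed, clipping the outline — 1 connected region; (rotated 55° about Z; rotation is an isometry so areas/perimeters/island counts are preserved). The outline is a single polygon with 10 vertices. Extrusion per mm of travel: 0.6 × 0.15 / (π × 0.875²) = 0.037418. Accumulating E over each segment gives final E = 0.8341.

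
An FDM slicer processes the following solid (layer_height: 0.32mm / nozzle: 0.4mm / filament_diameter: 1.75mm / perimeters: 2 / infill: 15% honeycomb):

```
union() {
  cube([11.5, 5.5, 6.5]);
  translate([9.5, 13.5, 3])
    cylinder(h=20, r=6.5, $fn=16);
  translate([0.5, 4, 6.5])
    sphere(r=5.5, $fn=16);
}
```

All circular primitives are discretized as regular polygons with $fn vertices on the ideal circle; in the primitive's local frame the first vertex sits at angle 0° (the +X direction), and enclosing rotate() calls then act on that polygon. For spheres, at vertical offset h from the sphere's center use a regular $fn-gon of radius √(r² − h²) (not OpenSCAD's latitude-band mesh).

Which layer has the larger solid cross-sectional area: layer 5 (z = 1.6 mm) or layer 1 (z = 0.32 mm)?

Layer 5 (z = 1.6): the cube (footprint 11.5×5.5) is included at this height (area 63.25 mm²); the cylinder at (9.5, 13.5) is not intersected at this z (z outside [3, 23]); the r=5.5 sphere at (0.5, 4) contributes a regular 16-gon of circumradius √(5.5²−4.9²) = 2.498 (area = (16/2)·2.498²·sin(360°/16) = 19.10 mm²); Combining (union): the regions partially overlap — summed areas 82.35 mm² minus the doubly-counted overlap 10.20 mm² gives 72.15 mm² — area = 72.15 mm². So its area = 72.15 mm². Layer 1 (z = 0.32): the cube is present — its section is the full 11.5×5.5 rectangle (area 63.25 mm²); the cylinder at (9.5, 13.5) does not reach this height (z outside [3, 23]); the sphere at (0.5, 4) is not intersected at this z (|z−center|=6.180 > r=5.5); Combining (union): only the 11.5×5.5 cube is present, so the union is just that shape — area = 63.25 mm². So its area = 63.25 mm². Layer 5 is larger (72.15 vs 63.25 mm²).

layer 5 (z = 1.6 mm)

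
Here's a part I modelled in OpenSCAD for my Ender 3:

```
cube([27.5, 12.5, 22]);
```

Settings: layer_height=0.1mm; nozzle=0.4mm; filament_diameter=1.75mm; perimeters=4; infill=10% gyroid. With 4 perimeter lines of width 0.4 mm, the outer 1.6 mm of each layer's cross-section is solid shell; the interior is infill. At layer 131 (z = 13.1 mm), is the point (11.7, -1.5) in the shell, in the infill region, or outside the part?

At z = 13.1 mm: the 27.5×12.5 cube contributes its full rectangle. Overall, the cross-section is a single solid region. The nearest boundary edge runs (0.00, 0.00)→(27.50, 0.00); distance from the point to it = 1.50 mm. The point is not inside any of the regions above, so it lies outside the cross-section (1.50 mm from the nearest boundary).

outside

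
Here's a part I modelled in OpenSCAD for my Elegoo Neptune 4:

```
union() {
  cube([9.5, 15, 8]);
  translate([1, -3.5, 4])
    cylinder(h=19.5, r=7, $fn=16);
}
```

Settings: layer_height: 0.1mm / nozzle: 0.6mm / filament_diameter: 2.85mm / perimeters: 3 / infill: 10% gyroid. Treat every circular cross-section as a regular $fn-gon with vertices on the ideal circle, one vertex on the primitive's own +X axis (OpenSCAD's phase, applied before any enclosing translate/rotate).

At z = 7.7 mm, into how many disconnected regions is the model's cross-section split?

At z = 7.7 mm: the cube is present — its section is the full 9.5×15 rectangle; the r=7 cylinder at (1, -3.5) contributes a regular 16-gon of circumradius 7; Combining (union): the regions partially overlap (shared area 17.78 mm²), so overlapping operands fuse into one piece — 1 connected region. The result has 1 disconnected region.

1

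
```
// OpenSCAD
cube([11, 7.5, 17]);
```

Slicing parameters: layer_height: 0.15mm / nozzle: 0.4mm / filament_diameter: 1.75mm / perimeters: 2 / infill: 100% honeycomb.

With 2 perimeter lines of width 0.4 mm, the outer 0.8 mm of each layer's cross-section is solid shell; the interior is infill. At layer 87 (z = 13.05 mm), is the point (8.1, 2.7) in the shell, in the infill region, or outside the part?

At z = 13.05 mm: the cube is present — its section is the full 11×7.5 rectangle. Overall, the cross-section is a single solid region. The nearest boundary edge runs (0.00, 0.00)→(11.00, 0.00); distance from the point to it = 2.70 mm. The point is inside the cross-section and 2.70 mm from the nearest boundary — more than the 0.8 mm shell width (2 × 0.4), so it's in the infill interior.

infill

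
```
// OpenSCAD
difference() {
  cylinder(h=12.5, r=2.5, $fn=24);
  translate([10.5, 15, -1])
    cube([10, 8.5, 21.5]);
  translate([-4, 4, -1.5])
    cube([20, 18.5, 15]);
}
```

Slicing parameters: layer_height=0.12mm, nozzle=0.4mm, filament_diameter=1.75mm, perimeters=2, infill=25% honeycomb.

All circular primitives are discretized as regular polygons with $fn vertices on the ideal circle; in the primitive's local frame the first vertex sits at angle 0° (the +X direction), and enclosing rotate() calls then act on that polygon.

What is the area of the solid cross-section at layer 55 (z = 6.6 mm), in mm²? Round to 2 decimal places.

At z = 6.6 mm: the cylinder: section is a regular 24-gon, circumradius r=2.5 (area = (24/2)·2.500²·sin(360°/24) = 19.41 mm²); the 10×8.5 cube at (10.5, 15) contributes its full rectangle (area 85.00 mm²); the cube at (-4, 4) (footprint 20×18.5) is included at this height (area 370.00 mm²); Taking the first minus the rest: starting from the r=2.5 cylinder (19.41 mm²), the 10×8.5 cube at (10.5, 15) misses the remaining region (no effect); the 20×18.5 cube at (-4, 4) misses the remaining region (no effect) — area = 19.41 mm². Overall, the cross-section is a single solid region. Net area = 19.41 mm².

19.41 mm²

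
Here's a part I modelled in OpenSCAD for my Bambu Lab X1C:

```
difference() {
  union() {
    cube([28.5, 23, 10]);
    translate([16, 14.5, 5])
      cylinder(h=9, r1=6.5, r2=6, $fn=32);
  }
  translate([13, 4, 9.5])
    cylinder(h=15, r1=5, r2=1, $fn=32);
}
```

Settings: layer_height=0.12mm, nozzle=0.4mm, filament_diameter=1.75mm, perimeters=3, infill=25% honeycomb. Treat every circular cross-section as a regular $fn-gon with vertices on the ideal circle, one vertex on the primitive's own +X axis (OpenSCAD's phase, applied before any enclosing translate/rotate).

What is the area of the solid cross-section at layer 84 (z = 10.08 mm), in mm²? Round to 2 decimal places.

At z = 10.08 mm: the cube does not reach this height (z outside [0, 10]); the cone at (16, 14.5): at t=0.564 of its height the radius interpolates to r₁+(r₂−r₁)t = 6.218, giving a regular 32-gon of that circumradius (area = (32/2)·6.218²·sin(360°/32) = 120.68 mm²); Taking the union: only the cone at (16, 14.5) is present, so the union is just that shape — area = 120.68 mm²; the cone at (13, 4) contributes a regular 32-gon of circumradius 4.845 (interpolated between r1=5 and r2=1 at t=0.039) (area = (32/2)·4.845²·sin(360°/32) = 73.28 mm²); After the difference (first − rest): starting from that combined region (120.68 mm²), the cone at (13, 4) partially overlaps it — only the 0.11 mm² overlap (of its 73.28 mm²) is removed, clipping the outline — area = 120.56 mm². Overall, the cross-section is a single solid region. Net area = 120.56 mm².

120.56 mm²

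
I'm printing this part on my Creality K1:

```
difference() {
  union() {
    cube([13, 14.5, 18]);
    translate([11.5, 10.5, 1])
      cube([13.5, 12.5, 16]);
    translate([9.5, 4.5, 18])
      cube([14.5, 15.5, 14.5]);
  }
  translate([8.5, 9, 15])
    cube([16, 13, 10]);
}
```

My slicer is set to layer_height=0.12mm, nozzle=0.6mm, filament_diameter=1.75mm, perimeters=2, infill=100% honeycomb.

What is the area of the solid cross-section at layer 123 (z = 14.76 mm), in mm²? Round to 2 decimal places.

351.25 mm²

At z = 14.76 mm: the cube is present — its section is the full 13×14.5 rectangle (area 188.50 mm²); the 13.5×12.5 cube at (11.5, 10.5) contributes its full rectangle (area 168.75 mm²); the cube at (9.5, 4.5) does not reach this height (z outside [18, 32.5]); Merging all regions: the regions partially overlap — summed areas 357.25 mm² minus the doubly-counted overlap 6.00 mm² gives 351.25 mm² — area = 351.25 mm²; the cube at (8.5, 9) does not reach this height (z outside [15, 25]); Subtracting the remaining from the first: none of the subtracted shapes is present at this height, so that combined region is unchanged — area = 351.25 mm². Overall, the cross-section is a single solid region. Net area = 351.25 mm².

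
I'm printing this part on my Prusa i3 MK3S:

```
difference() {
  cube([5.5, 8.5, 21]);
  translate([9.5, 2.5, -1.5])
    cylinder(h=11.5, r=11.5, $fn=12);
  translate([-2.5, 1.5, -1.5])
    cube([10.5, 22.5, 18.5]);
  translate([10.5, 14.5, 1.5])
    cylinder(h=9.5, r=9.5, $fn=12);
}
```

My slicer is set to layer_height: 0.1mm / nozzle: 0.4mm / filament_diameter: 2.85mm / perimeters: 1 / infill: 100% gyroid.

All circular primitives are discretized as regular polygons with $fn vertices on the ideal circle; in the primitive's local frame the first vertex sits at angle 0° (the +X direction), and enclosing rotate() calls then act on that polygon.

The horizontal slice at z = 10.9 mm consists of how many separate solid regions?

1

At z = 10.9 mm: the cube (footprint 5.5×8.5) is included at this height; the cylinder at (9.5, 2.5) does not reach this height (z outside [-1.5, 10]); the 10.5×22.5 cube at (-2.5, 1.5) contributes its full rectangle; the r=9.5 cylinder at (10.5, 14.5) contributes a regular 12-gon of circumradius 9.5; Taking the first minus the rest: starting from the 5.5×8.5 cube, the 10.5×22.5 cube at (-2.5, 1.5) partially overlaps it — only the 38.50 mm² overlap (of its 236.25 mm²) is removed, clipping the outline; the r=9.5 cylinder at (10.5, 14.5) misses the remaining region (no effect) — 1 connected region. The result has 1 disconnected region.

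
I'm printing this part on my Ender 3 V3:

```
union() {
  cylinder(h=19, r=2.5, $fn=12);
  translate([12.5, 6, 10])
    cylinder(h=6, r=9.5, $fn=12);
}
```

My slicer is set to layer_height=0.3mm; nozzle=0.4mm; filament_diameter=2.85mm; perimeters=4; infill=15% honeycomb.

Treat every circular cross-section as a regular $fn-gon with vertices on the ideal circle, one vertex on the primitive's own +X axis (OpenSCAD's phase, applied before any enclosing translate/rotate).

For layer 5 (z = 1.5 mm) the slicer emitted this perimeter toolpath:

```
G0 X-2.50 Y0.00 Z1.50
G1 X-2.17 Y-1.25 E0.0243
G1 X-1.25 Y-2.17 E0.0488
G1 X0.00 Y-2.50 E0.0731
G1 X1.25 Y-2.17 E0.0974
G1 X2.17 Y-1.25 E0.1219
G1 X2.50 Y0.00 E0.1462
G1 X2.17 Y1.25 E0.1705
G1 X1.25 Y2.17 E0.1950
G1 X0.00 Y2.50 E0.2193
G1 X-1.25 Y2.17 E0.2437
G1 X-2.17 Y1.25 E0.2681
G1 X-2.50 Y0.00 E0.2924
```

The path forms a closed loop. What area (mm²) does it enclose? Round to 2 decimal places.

18.79 mm²

Apply the shoelace formula to the sequence of (X, Y) vertices; enclosed area = 18.79 mm².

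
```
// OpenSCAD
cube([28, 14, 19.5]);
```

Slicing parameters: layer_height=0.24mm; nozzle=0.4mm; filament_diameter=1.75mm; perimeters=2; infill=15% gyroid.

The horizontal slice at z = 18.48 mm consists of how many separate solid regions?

At z = 18.48 mm: the cube (footprint 28×14) is included at this height. The result has 1 disconnected region.

1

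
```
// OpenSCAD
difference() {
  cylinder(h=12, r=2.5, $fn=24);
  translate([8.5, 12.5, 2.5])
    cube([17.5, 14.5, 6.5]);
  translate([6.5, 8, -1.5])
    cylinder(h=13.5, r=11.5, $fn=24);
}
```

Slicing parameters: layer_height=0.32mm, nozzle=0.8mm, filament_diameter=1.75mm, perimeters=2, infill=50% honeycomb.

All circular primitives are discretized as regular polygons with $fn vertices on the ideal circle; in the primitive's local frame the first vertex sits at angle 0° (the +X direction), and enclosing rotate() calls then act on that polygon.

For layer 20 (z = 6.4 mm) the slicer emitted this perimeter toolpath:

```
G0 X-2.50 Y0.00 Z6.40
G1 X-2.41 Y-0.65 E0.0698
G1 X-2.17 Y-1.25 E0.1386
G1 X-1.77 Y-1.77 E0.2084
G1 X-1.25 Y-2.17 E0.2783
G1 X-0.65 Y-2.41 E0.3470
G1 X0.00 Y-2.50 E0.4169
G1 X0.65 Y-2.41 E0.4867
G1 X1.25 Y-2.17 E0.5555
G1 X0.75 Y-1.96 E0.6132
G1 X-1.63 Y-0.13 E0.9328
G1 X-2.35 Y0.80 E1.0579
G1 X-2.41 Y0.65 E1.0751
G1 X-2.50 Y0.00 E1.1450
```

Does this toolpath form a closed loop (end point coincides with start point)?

yes

Start point (G0): (-2.50, 0.00). End point (last G1): the path returns to the start — closed.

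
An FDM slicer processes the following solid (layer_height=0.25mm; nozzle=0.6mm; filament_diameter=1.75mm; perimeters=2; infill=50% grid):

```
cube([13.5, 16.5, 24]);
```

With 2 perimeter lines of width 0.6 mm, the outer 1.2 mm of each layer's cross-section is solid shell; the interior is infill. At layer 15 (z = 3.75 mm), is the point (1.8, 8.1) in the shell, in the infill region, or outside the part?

At z = 3.75 mm: the 13.5×16.5 cube contributes its full rectangle. Overall, the cross-section is a single solid region. The nearest boundary edge runs (0.00, 16.50)→(0.00, 0.00); distance from the point to it = 1.80 mm. The point is inside the cross-section and 1.80 mm from the nearest boundary — more than the 1.2 mm shell width (2 × 0.6), so it's in the infill interior.

infill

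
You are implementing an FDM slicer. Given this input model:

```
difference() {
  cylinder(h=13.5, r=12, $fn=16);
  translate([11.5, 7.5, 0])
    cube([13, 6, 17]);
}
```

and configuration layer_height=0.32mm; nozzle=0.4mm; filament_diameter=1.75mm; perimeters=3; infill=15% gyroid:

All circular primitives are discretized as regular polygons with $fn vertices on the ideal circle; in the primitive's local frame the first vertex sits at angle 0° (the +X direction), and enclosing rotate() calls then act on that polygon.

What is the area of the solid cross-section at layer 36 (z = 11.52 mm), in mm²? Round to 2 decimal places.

440.85 mm²

At z = 11.52 mm: the r=12 cylinder gives a regular 16-gon of circumradius 12 (constant along its height) (area = (16/2)·12.000²·sin(360°/16) = 440.85 mm²); the 13×6 cube at (11.5, 7.5) contributes its full rectangle (area 78.00 mm²); After the difference (first − rest): starting from the r=12 cylinder (440.85 mm²), the 13×6 cube at (11.5, 7.5) misses the remaining region (no effect) — area = 440.85 mm². Overall, the cross-section is a single solid region. Net area = 440.85 mm².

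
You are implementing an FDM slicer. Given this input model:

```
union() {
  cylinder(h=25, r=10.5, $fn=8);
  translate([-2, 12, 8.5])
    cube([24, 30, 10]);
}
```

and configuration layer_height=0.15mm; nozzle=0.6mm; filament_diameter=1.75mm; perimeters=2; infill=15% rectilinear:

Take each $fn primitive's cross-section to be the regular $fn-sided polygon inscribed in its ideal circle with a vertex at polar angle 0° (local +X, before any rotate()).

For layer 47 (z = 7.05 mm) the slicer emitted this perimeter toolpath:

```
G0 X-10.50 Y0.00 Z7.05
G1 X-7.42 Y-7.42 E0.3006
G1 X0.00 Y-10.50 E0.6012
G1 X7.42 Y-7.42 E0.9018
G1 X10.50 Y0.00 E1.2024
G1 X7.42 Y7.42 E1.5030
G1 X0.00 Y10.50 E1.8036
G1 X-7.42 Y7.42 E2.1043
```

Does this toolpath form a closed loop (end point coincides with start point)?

no

Start point (G0): (-10.50, 0.00). End point (last G1): the path does not return to the start — open.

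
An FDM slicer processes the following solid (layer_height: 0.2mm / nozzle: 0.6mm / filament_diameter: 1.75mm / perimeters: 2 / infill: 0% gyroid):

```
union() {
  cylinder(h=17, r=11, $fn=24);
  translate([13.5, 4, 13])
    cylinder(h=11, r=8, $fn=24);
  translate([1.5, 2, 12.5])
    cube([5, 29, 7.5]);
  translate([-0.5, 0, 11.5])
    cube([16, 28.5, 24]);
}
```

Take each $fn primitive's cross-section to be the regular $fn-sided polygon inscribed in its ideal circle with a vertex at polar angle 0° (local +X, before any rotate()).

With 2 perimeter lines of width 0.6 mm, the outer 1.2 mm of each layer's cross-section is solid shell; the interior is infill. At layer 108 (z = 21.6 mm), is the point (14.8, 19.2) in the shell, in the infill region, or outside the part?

At z = 21.6 mm: the cylinder is not intersected at this z (z outside [0, 17]); the cylinder at (13.5, 4): section is a regular 24-gon, circumradius r=8; the cube at (1.5, 2) does not reach this height (z outside [12.5, 20]); the cube at (-0.5, 0) (footprint 16×28.5) is included at this height; Combining (union): the regions partially overlap (shared area 103.85 mm²), so overlapping operands fuse into one piece — 1 connected region. Overall, the cross-section is a single solid region. The nearest boundary edge runs (15.50, 28.50)→(15.50, 11.74); distance from the point to it = 0.70 mm. The point is inside the cross-section, 0.70 mm from the nearest boundary — within the 1.2 mm shell band (2 × 0.6).

shell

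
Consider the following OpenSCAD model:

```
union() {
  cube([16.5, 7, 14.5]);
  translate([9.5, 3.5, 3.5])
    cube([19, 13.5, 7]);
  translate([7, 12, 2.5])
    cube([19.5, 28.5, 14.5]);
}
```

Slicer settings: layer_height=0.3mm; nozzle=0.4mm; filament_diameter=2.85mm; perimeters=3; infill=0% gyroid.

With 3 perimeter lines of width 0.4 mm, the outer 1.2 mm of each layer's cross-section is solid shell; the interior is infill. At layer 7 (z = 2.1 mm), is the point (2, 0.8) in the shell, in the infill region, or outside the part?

At z = 2.1 mm: the 16.5×7 cube contributes its full rectangle; the cube at (9.5, 3.5) is absent (z outside [3.5, 10.5]); the cube at (7, 12) does not reach this height (z outside [2.5, 17]); Taking the union: only the 16.5×7 cube is present, so the union is just that shape — 1 connected region. Overall, the cross-section is a single solid region. The nearest boundary edge runs (0.00, 0.00)→(16.50, 0.00); distance from the point to it = 0.80 mm. The point is inside the cross-section, 0.80 mm from the nearest boundary — within the 1.2 mm shell band (3 × 0.4).

shell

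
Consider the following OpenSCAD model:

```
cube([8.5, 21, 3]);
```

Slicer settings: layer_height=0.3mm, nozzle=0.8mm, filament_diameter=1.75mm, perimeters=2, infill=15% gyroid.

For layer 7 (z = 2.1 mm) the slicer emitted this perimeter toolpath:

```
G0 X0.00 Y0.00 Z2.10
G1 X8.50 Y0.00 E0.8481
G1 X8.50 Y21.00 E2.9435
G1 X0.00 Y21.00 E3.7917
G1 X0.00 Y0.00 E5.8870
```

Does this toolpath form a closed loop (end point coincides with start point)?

Start point (G0): (0.00, 0.00). End point (last G1): the path returns to the start — closed.

yes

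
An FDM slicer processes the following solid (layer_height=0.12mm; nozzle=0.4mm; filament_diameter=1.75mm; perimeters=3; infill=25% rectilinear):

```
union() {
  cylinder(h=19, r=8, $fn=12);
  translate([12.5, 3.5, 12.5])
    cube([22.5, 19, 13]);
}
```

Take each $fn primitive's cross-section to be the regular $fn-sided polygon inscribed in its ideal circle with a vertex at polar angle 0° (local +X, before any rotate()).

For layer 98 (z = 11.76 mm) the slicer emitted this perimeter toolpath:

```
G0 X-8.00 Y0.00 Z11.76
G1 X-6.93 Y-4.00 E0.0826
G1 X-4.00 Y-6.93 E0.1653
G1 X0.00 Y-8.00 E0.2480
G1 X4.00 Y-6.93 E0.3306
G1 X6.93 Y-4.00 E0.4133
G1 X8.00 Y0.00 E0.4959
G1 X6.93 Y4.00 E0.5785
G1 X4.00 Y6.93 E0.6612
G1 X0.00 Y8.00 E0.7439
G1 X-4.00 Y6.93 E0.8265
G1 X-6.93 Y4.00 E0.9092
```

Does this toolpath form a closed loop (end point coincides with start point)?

no

Start point (G0): (-8.00, 0.00). End point (last G1): the path does not return to the start — open.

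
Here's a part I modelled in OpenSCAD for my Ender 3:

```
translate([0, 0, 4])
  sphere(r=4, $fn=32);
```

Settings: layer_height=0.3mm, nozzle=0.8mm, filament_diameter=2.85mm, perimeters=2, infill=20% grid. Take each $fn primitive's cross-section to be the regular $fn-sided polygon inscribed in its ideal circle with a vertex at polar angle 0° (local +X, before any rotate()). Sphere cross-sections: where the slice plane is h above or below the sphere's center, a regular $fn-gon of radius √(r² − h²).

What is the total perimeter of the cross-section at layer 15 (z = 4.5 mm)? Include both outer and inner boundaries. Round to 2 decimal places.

At z = 4.5 mm: the r=4 sphere contributes a regular 32-gon of circumradius √(4²−0.5²) = 3.969 (perimeter = 2·32·3.969·sin(180°/32) = 24.90 mm). Overall, the cross-section is a single solid region. Total boundary length (outer) = 24.90 mm.

24.90 mm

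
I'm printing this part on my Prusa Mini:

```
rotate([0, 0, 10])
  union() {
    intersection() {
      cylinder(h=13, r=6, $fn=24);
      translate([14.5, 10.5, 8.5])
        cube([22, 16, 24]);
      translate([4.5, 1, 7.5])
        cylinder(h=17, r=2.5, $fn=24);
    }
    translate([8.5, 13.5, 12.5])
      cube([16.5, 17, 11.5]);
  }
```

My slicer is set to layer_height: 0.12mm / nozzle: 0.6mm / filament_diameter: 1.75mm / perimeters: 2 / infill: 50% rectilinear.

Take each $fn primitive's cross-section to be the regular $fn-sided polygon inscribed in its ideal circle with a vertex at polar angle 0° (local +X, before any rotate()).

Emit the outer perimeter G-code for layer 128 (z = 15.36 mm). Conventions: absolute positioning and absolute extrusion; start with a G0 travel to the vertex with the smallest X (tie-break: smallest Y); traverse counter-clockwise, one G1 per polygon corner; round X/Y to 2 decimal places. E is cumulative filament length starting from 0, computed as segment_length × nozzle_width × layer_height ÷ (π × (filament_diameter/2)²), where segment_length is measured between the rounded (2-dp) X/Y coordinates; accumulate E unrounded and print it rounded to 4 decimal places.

At z = 15.36 mm: the cylinder is absent (z outside [0, 13]); the cube at (14.5, 10.5) (footprint 22×16) is included at this height; the r=2.5 cylinder at (4.5, 1) gives a regular 24-gon of circumradius 2.5 (constant along its height); Taking the intersection: at least one operand is absent at this height, so nothing remains; the 16.5×17 cube at (8.5, 13.5) contributes its full rectangle; Combining (union): only the 16.5×17 cube at (8.5, 13.5) is present, so the union is just that shape — 1 connected region; (whole slice rotated 10° about Z — lengths, areas and connectivity unchanged). The outline is a single polygon with 4 vertices. Extrusion per mm of travel: 0.6 × 0.12 / (π × 0.875²) = 0.029934. Accumulating E over each segment gives final E = 2.0057.

G0 X3.07 Y31.51 Z15.36
G1 X6.03 Y14.77 E0.5089
G1 X22.28 Y17.64 E1.0028
G1 X19.32 Y34.38 E1.5117
G1 X3.07 Y31.51 E2.0057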